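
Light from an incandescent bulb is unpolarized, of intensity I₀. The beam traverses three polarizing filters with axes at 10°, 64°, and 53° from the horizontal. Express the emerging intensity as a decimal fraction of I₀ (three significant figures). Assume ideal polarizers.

Unpolarized light through the first polarizer → I₁ = ½ I₀, now polarized at 10°.
I₂ = I₁ cos²(64° − 10°) = 0.5 I₀ · cos²(54°) = 0.1727 I₀.
I₃ = I₂ cos²(53° − 64°) = 0.1727 I₀ · cos²(11°) = 0.1665 I₀.
Transmitted fraction = 0.1665.

≈ 0.166 I₀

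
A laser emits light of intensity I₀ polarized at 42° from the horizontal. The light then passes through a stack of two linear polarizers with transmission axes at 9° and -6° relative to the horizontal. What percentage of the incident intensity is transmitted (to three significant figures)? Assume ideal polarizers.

I₁ = I₀ cos²(9° − 42°) = I₀ cos²(33°) = 0.7034 I₀.
I₂ = I₁ cos²(-6° − 9°) = 0.7034 I₀ · cos²(15°) = 0.6563 I₀.
That is 65.63% of the incident intensity.

≈ 65.6%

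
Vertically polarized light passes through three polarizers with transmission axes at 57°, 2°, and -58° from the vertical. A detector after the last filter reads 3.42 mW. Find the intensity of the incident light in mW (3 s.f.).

I₁ = I₀ cos²(57° − 0°) = I₀ cos²(57°) = 0.2966 I₀.
I₂ = I₁ cos²(2° − 57°) = 0.2966 I₀ · cos²(55°) = 0.09759 I₀.
I₃ = I₂ cos²(-58° − 2°) = 0.09759 I₀ · cos²(60°) = 0.0244 I₀.
So 3.42 mW = 0.0244 I₀, giving I₀ = 3.42/0.0244 = 140.2 mW.

I₀ ≈ 140 mW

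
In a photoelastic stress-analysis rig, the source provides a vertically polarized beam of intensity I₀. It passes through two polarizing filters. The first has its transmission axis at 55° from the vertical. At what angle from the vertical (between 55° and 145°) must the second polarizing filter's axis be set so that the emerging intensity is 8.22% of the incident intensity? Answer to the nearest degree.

θ ≈ 115°

I₁ = I₀ cos²(55° − 0°) = I₀ cos²(55°) = 0.329 I₀.
Need I₂/I₀ = 0.0822, so cos²(θ − 55°) = 0.0822 / 0.329 = 0.2499.
θ − 55° = arccos(√0.2499) = 60.0°, giving θ ≈ 55 + 60.0 = 115.0°.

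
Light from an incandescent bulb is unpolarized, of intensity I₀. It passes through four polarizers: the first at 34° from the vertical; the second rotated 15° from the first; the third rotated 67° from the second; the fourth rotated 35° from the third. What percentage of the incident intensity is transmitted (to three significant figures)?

Unpolarized light through the first polarizer → I₁ = ½ I₀, now polarized at 34°.
I₂ = I₁ cos²(15°) = 0.5 · 0.933 I₀ = 0.4665 I₀.
I₃ = I₂ cos²(67°) = 0.4665 · 0.1527 I₀ = 0.07122 I₀.
I₄ = I₃ cos²(35°) = 0.07122 · 0.671 I₀ = 0.04779 I₀.
That is 4.779% of the incident intensity.

≈ 4.78%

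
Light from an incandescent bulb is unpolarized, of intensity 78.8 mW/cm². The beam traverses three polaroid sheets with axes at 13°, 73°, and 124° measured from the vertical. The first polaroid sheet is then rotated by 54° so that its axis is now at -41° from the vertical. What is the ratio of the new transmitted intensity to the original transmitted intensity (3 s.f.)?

Before rotation:
Unpolarized light through the first polarizer → I₁ = ½ I₀, now polarized at 13°.
I₂ = I₁ cos²(73° − 13°) = 0.5 I₀ · cos²(60°) = 0.125 I₀.
I₃ = I₂ cos²(124° − 73°) = 0.125 I₀ · cos²(51°) = 0.04951 I₀.
After rotation:
Unpolarized light through the first polarizer → I₁ = ½ I₀, now polarized at -41°.
Angle between axes 1 and 2: 66°. I₂ = 0.5 I₀ · cos²(66°) = 0.08272 I₀.
I₃ = I₂ cos²(124° − 73°) = 0.08272 I₀ · cos²(51°) = 0.03276 I₀.
Ratio = 0.03276 / 0.04951 = 0.6617.

I_new/I_old ≈ 0.662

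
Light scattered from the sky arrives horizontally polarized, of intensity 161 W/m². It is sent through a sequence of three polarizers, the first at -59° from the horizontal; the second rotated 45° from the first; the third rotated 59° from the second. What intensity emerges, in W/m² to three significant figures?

I ≈ 5.66 W/m²

I₁ = 161 W/m² · cos²(59°) = 42.71 W/m².
I₂ = I₁ · cos²(45°) = 42.71 · 0.5 = 21.35 W/m².
I₃ = I₂ · cos²(59°) = 21.35 · 0.2653 = 5.664 W/m².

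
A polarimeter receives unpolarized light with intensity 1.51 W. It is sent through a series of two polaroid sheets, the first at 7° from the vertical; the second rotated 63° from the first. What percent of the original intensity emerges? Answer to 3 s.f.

Unpolarized light through the first polarizer → I₁ = 1.51 W/2 = 0.755 W, polarized at 7°.
I₂ = I₁ · cos²(63°) = 0.755 · 0.2061 = 0.1556 W.
That is 10.31% of the incident intensity.

≈ 10.3%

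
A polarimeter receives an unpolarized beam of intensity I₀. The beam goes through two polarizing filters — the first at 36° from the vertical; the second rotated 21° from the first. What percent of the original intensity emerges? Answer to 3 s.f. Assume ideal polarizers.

≈ 43.6%

Unpolarized light through the first polarizer → I₁ = ½ I₀, now polarized at 36°.
I₂ = I₁ cos²(21°) = 0.5 · 0.8716 I₀ = 0.4358 I₀.
That is 43.58% of the incident intensity.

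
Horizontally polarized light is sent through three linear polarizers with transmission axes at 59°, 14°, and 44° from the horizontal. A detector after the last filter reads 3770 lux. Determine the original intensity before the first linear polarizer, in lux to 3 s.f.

I₀ ≈ 3.79e4 lux

I₁ = I₀ cos²(59° − 0°) = I₀ cos²(59°) = 0.2653 I₀.
I₂ = I₁ cos²(14° − 59°) = 0.2653 I₀ · cos²(45°) = 0.1326 I₀.
I₃ = I₂ cos²(44° − 14°) = 0.1326 I₀ · cos²(30°) = 0.09947 I₀.
So 3770 lux = 0.09947 I₀, giving I₀ = 3770/0.09947 = 3.79e+04 lux.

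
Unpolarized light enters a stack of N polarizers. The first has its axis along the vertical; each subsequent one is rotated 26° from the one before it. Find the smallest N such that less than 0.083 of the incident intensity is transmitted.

N = 10

First polarizer halves the unpolarized light: factor 1/2.
Each further stage multiplies by cos²(26°) = 0.8078.
After N polarizers: T = 0.5·0.8078^(N−1). Require T < 0.083 ⇒ N−1 > ln(0.083/0.5)/ln(0.8078) = 8.41, so N−1 ≥ 9 and N = 10.
Check: N=10 gives T = 0.07326 < 0.083; N=9 gives T = 0.09068.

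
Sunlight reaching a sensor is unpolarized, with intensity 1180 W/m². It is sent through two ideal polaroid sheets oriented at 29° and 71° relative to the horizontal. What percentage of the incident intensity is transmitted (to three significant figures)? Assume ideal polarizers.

Unpolarized light through the first polarizer → I₁ = 1180 W/m²/2 = 590 W/m², polarized at 29°.
I₂ = I₁ · cos²(42°) = 590 · 0.5523 = 325.8 W/m².
That is 27.61% of the incident intensity.

≈ 27.6%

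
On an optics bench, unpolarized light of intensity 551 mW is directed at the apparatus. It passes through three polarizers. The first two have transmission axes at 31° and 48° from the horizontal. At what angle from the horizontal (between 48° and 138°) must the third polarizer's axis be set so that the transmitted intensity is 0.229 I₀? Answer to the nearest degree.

θ ≈ 93°

Unpolarized light through the first polarizer → I₁ = ½ I₀, now polarized at 31°.
I₂ = I₁ cos²(48° − 31°) = 0.5 I₀ · cos²(17°) = 0.4573 I₀.
Need I₃/I₀ = 0.229, so cos²(θ − 48°) = 0.229 / 0.4573 = 0.5008.
θ − 48° = arccos(√0.5008) = 45.0°, giving θ ≈ 48 + 45.0 = 93.0°.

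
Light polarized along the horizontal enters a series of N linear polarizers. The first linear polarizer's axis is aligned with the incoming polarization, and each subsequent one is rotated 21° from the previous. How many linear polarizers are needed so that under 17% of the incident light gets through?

N = 14

First polarizer is aligned with the polarization: full transmission.
Each further stage multiplies by cos²(21°) = 0.8716.
After N polarizers: T = 0.8716^(N−1). Require T < 0.17 ⇒ N−1 > ln(0.17)/ln(0.8716) = 12.89, so N−1 ≥ 13 and N = 14.
Check: N=14 gives T = 0.1675 < 0.17; N=13 gives T = 0.1922.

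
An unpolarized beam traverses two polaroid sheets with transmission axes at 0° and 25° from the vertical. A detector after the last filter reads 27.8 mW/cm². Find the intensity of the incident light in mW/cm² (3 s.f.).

I₀ ≈ 67.7 mW/cm²

Unpolarized light through the first polarizer → I₁ = ½ I₀, now polarized at 0°.
I₂ = I₁ cos²(25° − 0°) = 0.5 I₀ · cos²(25°) = 0.4107 I₀.
So 27.8 mW/cm² = 0.4107 I₀, giving I₀ = 27.8/0.4107 = 67.69 mW/cm².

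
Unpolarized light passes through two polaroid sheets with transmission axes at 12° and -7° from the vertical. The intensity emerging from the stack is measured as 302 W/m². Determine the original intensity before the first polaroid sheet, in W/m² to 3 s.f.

Unpolarized light through the first polarizer → I₁ = ½ I₀, now polarized at 12°.
I₂ = I₁ cos²(-7° − 12°) = 0.5 I₀ · cos²(19°) = 0.447 I₀.
So 302 W/m² = 0.447 I₀, giving I₀ = 302/0.447 = 675.6 W/m².

I₀ ≈ 676 W/m²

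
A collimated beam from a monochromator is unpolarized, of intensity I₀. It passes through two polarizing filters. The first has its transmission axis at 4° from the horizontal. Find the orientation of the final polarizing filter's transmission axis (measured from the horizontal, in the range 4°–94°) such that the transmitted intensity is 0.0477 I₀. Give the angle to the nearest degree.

Unpolarized light through the first polarizer → I₁ = ½ I₀, now polarized at 4°.
Need I₂/I₀ = 0.0477, so cos²(θ − 4°) = 0.0477 / 0.5 = 0.0954.
θ − 4° = arccos(√0.0954) = 72.0°, giving θ ≈ 4 + 72.0 = 76.0°.

θ ≈ 76°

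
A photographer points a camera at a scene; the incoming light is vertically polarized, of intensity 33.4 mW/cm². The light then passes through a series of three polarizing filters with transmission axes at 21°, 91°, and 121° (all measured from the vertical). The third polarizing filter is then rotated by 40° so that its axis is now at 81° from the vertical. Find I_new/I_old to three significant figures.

I_new/I_old ≈ 1.29

Before rotation:
By Malus's law, I₁ = I₀ cos²(21° − 0°) = I₀ cos²(21°) = 0.8716 I₀.
I₂ = I₁ cos²(91° − 21°) = 0.8716 I₀ · cos²(70°) = 0.102 I₀.
I₃ = I₂ cos²(121° − 91°) = 0.102 I₀ · cos²(30°) = 0.07647 I₀.
After rotation:
I₁ = I₀ cos²(21° − 0°) = I₀ cos²(21°) = 0.8716 I₀.
I₂ = I₁ cos²(91° − 21°) = 0.8716 I₀ · cos²(70°) = 0.102 I₀.
I₃ = I₂ cos²(81° − 91°) = 0.102 I₀ · cos²(10°) = 0.09888 I₀.
Ratio = 0.09888 / 0.07647 = 1.293.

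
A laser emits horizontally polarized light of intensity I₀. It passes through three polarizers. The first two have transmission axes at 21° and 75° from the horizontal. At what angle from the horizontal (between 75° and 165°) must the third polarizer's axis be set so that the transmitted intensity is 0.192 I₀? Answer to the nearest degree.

By Malus's law, I₁ = I₀ cos²(21° − 0°) = I₀ cos²(21°) = 0.8716 I₀.
I₂ = I₁ cos²(75° − 21°) = 0.8716 I₀ · cos²(54°) = 0.3011 I₀.
Need I₃/I₀ = 0.192, so cos²(θ − 75°) = 0.192 / 0.3011 = 0.6376.
θ − 75° = arccos(√0.6376) = 37.0°, giving θ ≈ 75 + 37.0 = 112.0°.

θ ≈ 112°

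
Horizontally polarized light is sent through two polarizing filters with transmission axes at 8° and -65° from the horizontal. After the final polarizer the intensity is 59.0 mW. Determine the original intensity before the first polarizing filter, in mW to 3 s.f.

I₁ = I₀ cos²(8° − 0°) = I₀ cos²(8°) = 0.9806 I₀.
I₂ = I₁ cos²(-65° − 8°) = 0.9806 I₀ · cos²(73°) = 0.08383 I₀.
So 59.0 mW = 0.08383 I₀, giving I₀ = 59.0/0.08383 = 703.8 mW.

I₀ ≈ 704 mW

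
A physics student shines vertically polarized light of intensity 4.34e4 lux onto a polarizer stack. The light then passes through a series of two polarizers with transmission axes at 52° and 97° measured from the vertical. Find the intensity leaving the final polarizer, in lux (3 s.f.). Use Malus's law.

By Malus's law, I₁ = 4.34e4 lux · cos²(52°) = 1.645e+04 lux.
I₂ = I₁ · cos²(45°) = 1.645e+04 · 0.5 = 8225 lux.

I ≈ 8230 lux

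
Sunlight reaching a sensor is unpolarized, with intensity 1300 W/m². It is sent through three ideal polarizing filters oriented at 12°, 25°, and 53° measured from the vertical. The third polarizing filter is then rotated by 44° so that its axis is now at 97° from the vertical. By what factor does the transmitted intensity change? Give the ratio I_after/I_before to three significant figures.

I_new/I_old ≈ 0.122

Before rotation:
Unpolarized light through the first polarizer → I₁ = ½ I₀, now polarized at 12°.
I₂ = I₁ cos²(25° − 12°) = 0.5 I₀ · cos²(13°) = 0.4747 I₀.
I₃ = I₂ cos²(53° − 25°) = 0.4747 I₀ · cos²(28°) = 0.3701 I₀.
After rotation:
Unpolarized light through the first polarizer → I₁ = ½ I₀, now polarized at 12°.
I₂ = I₁ cos²(25° − 12°) = 0.5 I₀ · cos²(13°) = 0.4747 I₀.
I₃ = I₂ cos²(97° − 25°) = 0.4747 I₀ · cos²(72°) = 0.04533 I₀.
Ratio = 0.04533 / 0.3701 = 0.1225.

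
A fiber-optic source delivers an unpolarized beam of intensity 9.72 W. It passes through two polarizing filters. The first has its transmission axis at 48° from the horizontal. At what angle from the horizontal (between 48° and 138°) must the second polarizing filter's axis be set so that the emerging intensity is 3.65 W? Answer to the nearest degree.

θ ≈ 78°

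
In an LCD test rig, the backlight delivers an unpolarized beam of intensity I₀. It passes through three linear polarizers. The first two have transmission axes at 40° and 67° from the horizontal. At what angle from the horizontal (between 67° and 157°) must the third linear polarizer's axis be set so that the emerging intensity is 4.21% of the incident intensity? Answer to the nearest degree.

θ ≈ 138°

Unpolarized light through the first polarizer → I₁ = ½ I₀, now polarized at 40°.
I₂ = I₁ cos²(67° − 40°) = 0.5 I₀ · cos²(27°) = 0.3969 I₀.
Need I₃/I₀ = 0.0421, so cos²(θ − 67°) = 0.0421 / 0.3969 = 0.1061.
θ − 67° = arccos(√0.1061) = 71.0°, giving θ ≈ 67 + 71.0 = 138.0°.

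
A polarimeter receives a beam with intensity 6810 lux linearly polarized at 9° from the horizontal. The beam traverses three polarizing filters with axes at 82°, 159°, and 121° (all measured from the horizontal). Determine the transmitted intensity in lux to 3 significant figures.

By Malus's law, I₁ = 6810 lux · cos²(73°) = 582.1 lux.
I₂ = I₁ · cos²(77°) = 582.1 · 0.0506 = 29.46 lux.
I₃ = I₂ · cos²(38°) = 29.46 · 0.621 = 18.29 lux.

I ≈ 18.3 lux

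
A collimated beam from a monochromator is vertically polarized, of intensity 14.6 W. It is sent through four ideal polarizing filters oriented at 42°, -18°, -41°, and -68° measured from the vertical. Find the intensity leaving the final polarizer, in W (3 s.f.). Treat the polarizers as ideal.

I ≈ 1.36 W

By Malus's law, I₁ = 14.6 W · cos²(42°) = 8.063 W.
I₂ = I₁ · cos²(60°) = 8.063 · 0.25 = 2.016 W.
I₃ = I₂ · cos²(23°) = 2.016 · 0.8473 = 1.708 W.
I₄ = I₃ · cos²(27°) = 1.708 · 0.7939 = 1.356 W.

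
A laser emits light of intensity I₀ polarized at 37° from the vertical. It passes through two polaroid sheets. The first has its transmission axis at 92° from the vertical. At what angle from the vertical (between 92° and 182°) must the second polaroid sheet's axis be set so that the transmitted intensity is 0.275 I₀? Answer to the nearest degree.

θ ≈ 116°

I₁ = I₀ cos²(92° − 37°) = I₀ cos²(55°) = 0.329 I₀.
Need I₂/I₀ = 0.275, so cos²(θ − 92°) = 0.275 / 0.329 = 0.8359.
θ − 92° = arccos(√0.8359) = 23.9°, giving θ ≈ 92 + 23.9 = 115.9°.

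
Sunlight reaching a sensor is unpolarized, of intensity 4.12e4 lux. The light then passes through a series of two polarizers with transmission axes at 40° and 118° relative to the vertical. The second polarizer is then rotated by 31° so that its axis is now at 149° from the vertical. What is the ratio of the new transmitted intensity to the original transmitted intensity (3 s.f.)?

I_new/I_old ≈ 2.45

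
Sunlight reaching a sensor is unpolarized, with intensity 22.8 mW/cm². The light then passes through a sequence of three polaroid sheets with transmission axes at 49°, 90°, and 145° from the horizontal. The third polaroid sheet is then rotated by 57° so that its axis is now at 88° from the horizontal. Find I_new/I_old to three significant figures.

Before rotation:
Unpolarized light through the first polarizer → I₁ = ½ I₀, now polarized at 49°.
I₂ = I₁ cos²(90° − 49°) = 0.5 I₀ · cos²(41°) = 0.2848 I₀.
I₃ = I₂ cos²(145° − 90°) = 0.2848 I₀ · cos²(55°) = 0.09369 I₀.
After rotation:
Unpolarized light through the first polarizer → I₁ = ½ I₀, now polarized at 49°.
I₂ = I₁ cos²(90° − 49°) = 0.5 I₀ · cos²(41°) = 0.2848 I₀.
I₃ = I₂ cos²(88° − 90°) = 0.2848 I₀ · cos²(2°) = 0.2844 I₀.
Ratio = 0.2844 / 0.09369 = 3.036.

I_new/I_old ≈ 3.04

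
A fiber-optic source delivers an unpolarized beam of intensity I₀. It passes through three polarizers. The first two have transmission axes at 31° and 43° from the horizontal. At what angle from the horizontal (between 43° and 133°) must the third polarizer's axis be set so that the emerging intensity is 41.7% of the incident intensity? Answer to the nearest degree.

Unpolarized light through the first polarizer → I₁ = ½ I₀, now polarized at 31°.
I₂ = I₁ cos²(43° − 31°) = 0.5 I₀ · cos²(12°) = 0.4784 I₀.
Need I₃/I₀ = 0.417, so cos²(θ − 43°) = 0.417 / 0.4784 = 0.8717.
θ − 43° = arccos(√0.8717) = 21.0°, giving θ ≈ 43 + 21.0 = 64.0°.

θ ≈ 64°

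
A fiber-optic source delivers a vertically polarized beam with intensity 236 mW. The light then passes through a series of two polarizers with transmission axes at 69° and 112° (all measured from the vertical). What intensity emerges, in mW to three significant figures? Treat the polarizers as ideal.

I ≈ 16.2 mW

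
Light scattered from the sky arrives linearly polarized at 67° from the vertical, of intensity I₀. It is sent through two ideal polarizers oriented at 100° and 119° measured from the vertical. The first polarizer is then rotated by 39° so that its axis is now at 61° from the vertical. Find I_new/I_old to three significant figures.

I_new/I_old ≈ 0.442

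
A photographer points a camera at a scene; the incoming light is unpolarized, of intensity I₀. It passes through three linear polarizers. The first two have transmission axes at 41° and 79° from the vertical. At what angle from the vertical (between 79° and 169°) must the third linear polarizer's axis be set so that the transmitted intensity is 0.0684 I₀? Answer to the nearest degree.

θ ≈ 141°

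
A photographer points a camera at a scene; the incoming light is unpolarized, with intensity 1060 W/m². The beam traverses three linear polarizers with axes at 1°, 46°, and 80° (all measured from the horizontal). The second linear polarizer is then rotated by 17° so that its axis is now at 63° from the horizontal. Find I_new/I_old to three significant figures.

I_new/I_old ≈ 0.587

Before rotation:
Unpolarized light through the first polarizer → I₁ = ½ I₀, now polarized at 1°.
I₂ = I₁ cos²(46° − 1°) = 0.5 I₀ · cos²(45°) = 0.25 I₀.
I₃ = I₂ cos²(80° − 46°) = 0.25 I₀ · cos²(34°) = 0.1718 I₀.
After rotation:
Unpolarized light through the first polarizer → I₁ = ½ I₀, now polarized at 1°.
I₂ = I₁ cos²(63° − 1°) = 0.5 I₀ · cos²(62°) = 0.1102 I₀.
I₃ = I₂ cos²(80° − 63°) = 0.1102 I₀ · cos²(17°) = 0.1008 I₀.
Ratio = 0.1008 / 0.1718 = 0.5865.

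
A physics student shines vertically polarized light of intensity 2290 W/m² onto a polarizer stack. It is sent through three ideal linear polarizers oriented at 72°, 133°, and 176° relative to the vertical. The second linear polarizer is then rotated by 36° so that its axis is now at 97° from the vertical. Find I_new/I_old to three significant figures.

Before rotation:
I₁ = I₀ cos²(72° − 0°) = I₀ cos²(72°) = 0.09549 I₀.
I₂ = I₁ cos²(133° − 72°) = 0.09549 I₀ · cos²(61°) = 0.02244 I₀.
I₃ = I₂ cos²(176° − 133°) = 0.02244 I₀ · cos²(43°) = 0.012 I₀.
After rotation:
I₁ = I₀ cos²(72° − 0°) = I₀ cos²(72°) = 0.09549 I₀.
I₂ = I₁ cos²(97° − 72°) = 0.09549 I₀ · cos²(25°) = 0.07844 I₀.
I₃ = I₂ cos²(176° − 97°) = 0.07844 I₀ · cos²(79°) = 0.002856 I₀.
Ratio = 0.002856 / 0.012 = 0.2379.

I_new/I_old ≈ 0.238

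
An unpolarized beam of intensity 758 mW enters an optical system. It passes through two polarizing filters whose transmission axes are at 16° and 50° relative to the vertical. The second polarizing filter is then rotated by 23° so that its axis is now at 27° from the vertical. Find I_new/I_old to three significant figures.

Before rotation:
Unpolarized light through the first polarizer → I₁ = ½ I₀, now polarized at 16°.
I₂ = I₁ cos²(50° − 16°) = 0.5 I₀ · cos²(34°) = 0.3437 I₀.
After rotation:
Unpolarized light through the first polarizer → I₁ = ½ I₀, now polarized at 16°.
I₂ = I₁ cos²(27° − 16°) = 0.5 I₀ · cos²(11°) = 0.4818 I₀.
Ratio = 0.4818 / 0.3437 = 1.402.

I_new/I_old ≈ 1.40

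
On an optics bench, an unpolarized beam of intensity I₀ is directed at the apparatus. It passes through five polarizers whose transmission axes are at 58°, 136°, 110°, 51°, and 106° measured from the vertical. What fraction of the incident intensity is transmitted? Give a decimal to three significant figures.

≈ 0.00152 I₀

Unpolarized light through the first polarizer → I₁ = ½ I₀, now polarized at 58°.
I₂ = I₁ cos²(136° − 58°) = 0.5 I₀ · cos²(78°) = 0.02161 I₀.
I₃ = I₂ cos²(110° − 136°) = 0.02161 I₀ · cos²(26°) = 0.01746 I₀.
I₄ = I₃ cos²(51° − 110°) = 0.01746 I₀ · cos²(59°) = 0.004632 I₀.
I₅ = I₄ cos²(106° − 51°) = 0.004632 I₀ · cos²(55°) = 0.001524 I₀.
Transmitted fraction = 0.001524.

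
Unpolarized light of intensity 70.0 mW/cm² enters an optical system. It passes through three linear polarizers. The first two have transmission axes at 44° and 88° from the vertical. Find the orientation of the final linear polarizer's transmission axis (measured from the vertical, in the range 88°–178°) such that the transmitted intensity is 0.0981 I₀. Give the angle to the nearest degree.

Unpolarized light through the first polarizer → I₁ = ½ I₀, now polarized at 44°.
I₂ = I₁ cos²(88° − 44°) = 0.5 I₀ · cos²(44°) = 0.2587 I₀.
Need I₃/I₀ = 0.0981, so cos²(θ − 88°) = 0.0981 / 0.2587 = 0.3792.
θ − 88° = arccos(√0.3792) = 52.0°, giving θ ≈ 88 + 52.0 = 140.0°.

θ ≈ 140°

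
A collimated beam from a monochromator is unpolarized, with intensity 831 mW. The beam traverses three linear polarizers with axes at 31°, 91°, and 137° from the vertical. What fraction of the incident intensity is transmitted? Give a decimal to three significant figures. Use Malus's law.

I/I₀ ≈ 0.0603

Unpolarized light through the first polarizer → I₁ = 831 mW/2 = 415.5 mW, polarized at 31°.
I₂ = I₁ · cos²(60°) = 415.5 · 0.25 = 103.9 mW.
I₃ = I₂ · cos²(46°) = 103.9 · 0.4826 = 50.12 mW.
Transmitted fraction = 0.06032.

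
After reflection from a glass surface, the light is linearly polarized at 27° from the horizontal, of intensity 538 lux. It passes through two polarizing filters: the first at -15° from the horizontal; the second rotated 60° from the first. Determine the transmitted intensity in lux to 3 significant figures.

I ≈ 74.3 lux

I₁ = 538 lux · cos²(42°) = 297.1 lux.
I₂ = I₁ · cos²(60°) = 297.1 · 0.25 = 74.28 lux.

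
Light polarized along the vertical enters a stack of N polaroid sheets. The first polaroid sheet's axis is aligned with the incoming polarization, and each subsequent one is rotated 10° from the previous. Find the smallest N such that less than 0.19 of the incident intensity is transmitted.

N = 56

First polarizer is aligned with the polarization: full transmission.
Each further stage multiplies by cos²(10°) = 0.9698.
After N polarizers: T = 0.9698^(N−1). Require T < 0.19 ⇒ N−1 > ln(0.19)/ln(0.9698) = 54.24, so N−1 ≥ 55 and N = 56.
Check: N=56 gives T = 0.1856 < 0.19; N=55 gives T = 0.1914.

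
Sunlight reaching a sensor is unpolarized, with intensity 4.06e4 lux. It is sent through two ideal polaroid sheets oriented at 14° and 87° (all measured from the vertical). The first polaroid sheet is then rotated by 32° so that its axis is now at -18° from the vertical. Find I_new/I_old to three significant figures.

Before rotation:
Unpolarized light through the first polarizer → I₁ = ½ I₀, now polarized at 14°.
I₂ = I₁ cos²(87° − 14°) = 0.5 I₀ · cos²(73°) = 0.04274 I₀.
After rotation:
Unpolarized light through the first polarizer → I₁ = ½ I₀, now polarized at -18°.
Angle between axes 1 and 2: 75°. I₂ = 0.5 I₀ · cos²(75°) = 0.03349 I₀.
Ratio = 0.03349 / 0.04274 = 0.7836.

I_new/I_old ≈ 0.784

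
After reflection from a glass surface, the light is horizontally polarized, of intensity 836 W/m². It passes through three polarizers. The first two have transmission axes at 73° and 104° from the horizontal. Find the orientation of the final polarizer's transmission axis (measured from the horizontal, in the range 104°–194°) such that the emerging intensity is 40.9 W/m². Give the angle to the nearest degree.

By Malus's law, I₁ = I₀ cos²(73° − 0°) = I₀ cos²(73°) = 0.08548 I₀.
I₂ = I₁ cos²(104° − 73°) = 0.08548 I₀ · cos²(31°) = 0.06281 I₀.
Target fraction: 40.9 / 836 W/m² = 0.04892 of I₀.
Need I₃/I₀ = 0.04892, so cos²(θ − 104°) = 0.04892 / 0.06281 = 0.779.
θ − 104° = arccos(√0.779) = 28.0°, giving θ ≈ 104 + 28.0 = 132.0°.

θ ≈ 132°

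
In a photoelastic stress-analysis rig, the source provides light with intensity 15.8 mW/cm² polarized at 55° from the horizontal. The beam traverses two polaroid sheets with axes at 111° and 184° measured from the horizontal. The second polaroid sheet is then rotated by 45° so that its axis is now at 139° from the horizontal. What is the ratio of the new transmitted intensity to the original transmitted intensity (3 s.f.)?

Before rotation:
I₁ = I₀ cos²(111° − 55°) = I₀ cos²(56°) = 0.3127 I₀.
I₂ = I₁ cos²(184° − 111°) = 0.3127 I₀ · cos²(73°) = 0.02673 I₀.
After rotation:
I₁ = I₀ cos²(111° − 55°) = I₀ cos²(56°) = 0.3127 I₀.
I₂ = I₁ cos²(139° − 111°) = 0.3127 I₀ · cos²(28°) = 0.2438 I₀.
Ratio = 0.2438 / 0.02673 = 9.12.

I_new/I_old ≈ 9.12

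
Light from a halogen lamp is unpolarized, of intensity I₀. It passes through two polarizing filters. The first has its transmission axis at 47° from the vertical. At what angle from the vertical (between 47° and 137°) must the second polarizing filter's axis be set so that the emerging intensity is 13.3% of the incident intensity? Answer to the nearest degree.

Unpolarized light through the first polarizer → I₁ = ½ I₀, now polarized at 47°.
Need I₂/I₀ = 0.133, so cos²(θ − 47°) = 0.133 / 0.5 = 0.266.
θ − 47° = arccos(√0.266) = 59.0°, giving θ ≈ 47 + 59.0 = 106.0°.

θ ≈ 106°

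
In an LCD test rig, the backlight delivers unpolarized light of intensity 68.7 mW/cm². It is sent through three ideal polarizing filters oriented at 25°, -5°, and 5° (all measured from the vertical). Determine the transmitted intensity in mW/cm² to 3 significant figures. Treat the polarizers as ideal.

Unpolarized light through the first polarizer → I₁ = 68.7 mW/cm²/2 = 34.35 mW/cm², polarized at 25°.
I₂ = I₁ · cos²(30°) = 34.35 · 0.75 = 25.76 mW/cm².
I₃ = I₂ · cos²(10°) = 25.76 · 0.9698 = 24.99 mW/cm².

I ≈ 25.0 mW/cm²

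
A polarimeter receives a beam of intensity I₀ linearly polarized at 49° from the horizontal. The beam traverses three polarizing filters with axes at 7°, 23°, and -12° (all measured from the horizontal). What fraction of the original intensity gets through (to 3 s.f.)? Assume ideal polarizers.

I₁ = I₀ cos²(7° − 49°) = I₀ cos²(42°) = 0.5523 I₀.
I₂ = I₁ cos²(23° − 7°) = 0.5523 I₀ · cos²(16°) = 0.5103 I₀.
I₃ = I₂ cos²(-12° − 23°) = 0.5103 I₀ · cos²(35°) = 0.3424 I₀.
Transmitted fraction = 0.3424.

≈ 0.342 I₀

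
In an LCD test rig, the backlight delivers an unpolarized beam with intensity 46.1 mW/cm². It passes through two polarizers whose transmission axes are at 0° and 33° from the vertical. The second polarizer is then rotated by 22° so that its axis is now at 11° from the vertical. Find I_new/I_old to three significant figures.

Before rotation:
Unpolarized light through the first polarizer → I₁ = ½ I₀, now polarized at 0°.
I₂ = I₁ cos²(33° − 0°) = 0.5 I₀ · cos²(33°) = 0.3517 I₀.
After rotation:
Unpolarized light through the first polarizer → I₁ = ½ I₀, now polarized at 0°.
I₂ = I₁ cos²(11° − 0°) = 0.5 I₀ · cos²(11°) = 0.4818 I₀.
Ratio = 0.4818 / 0.3517 = 1.37.

I_new/I_old ≈ 1.37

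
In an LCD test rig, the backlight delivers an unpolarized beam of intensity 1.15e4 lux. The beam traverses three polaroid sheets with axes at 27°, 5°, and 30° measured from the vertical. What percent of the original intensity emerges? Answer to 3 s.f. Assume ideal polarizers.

≈ 35.3%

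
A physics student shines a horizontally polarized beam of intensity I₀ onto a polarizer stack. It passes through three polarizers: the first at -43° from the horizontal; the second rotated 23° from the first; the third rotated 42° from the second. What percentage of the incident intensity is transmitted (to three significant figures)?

≈ 25.0%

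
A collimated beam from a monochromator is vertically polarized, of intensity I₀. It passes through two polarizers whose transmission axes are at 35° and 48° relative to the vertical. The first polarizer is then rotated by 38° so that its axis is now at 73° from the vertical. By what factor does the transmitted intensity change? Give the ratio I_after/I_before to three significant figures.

Before rotation:
I₁ = I₀ cos²(35° − 0°) = I₀ cos²(35°) = 0.671 I₀.
I₂ = I₁ cos²(48° − 35°) = 0.671 I₀ · cos²(13°) = 0.6371 I₀.
After rotation:
I₁ = I₀ cos²(73° − 0°) = I₀ cos²(73°) = 0.08548 I₀.
I₂ = I₁ cos²(48° − 73°) = 0.08548 I₀ · cos²(25°) = 0.07021 I₀.
Ratio = 0.07021 / 0.6371 = 0.1102.

I_new/I_old ≈ 0.110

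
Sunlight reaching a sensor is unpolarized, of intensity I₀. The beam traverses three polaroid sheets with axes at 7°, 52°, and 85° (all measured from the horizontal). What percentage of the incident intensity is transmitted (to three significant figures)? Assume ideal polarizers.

Unpolarized light through the first polarizer → I₁ = ½ I₀, now polarized at 7°.
I₂ = I₁ cos²(52° − 7°) = 0.5 I₀ · cos²(45°) = 0.25 I₀.
I₃ = I₂ cos²(85° − 52°) = 0.25 I₀ · cos²(33°) = 0.1758 I₀.
That is 17.58% of the incident intensity.

≈ 17.6%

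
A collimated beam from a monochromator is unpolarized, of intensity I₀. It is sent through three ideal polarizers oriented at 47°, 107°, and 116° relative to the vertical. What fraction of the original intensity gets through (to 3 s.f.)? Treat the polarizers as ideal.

Unpolarized light through the first polarizer → I₁ = ½ I₀, now polarized at 47°.
I₂ = I₁ cos²(107° − 47°) = 0.5 I₀ · cos²(60°) = 0.125 I₀.
I₃ = I₂ cos²(116° − 107°) = 0.125 I₀ · cos²(9°) = 0.1219 I₀.
Transmitted fraction = 0.1219.

≈ 0.122 I₀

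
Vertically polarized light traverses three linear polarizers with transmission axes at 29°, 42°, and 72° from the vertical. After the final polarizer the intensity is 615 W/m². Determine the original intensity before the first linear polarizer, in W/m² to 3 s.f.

I₀ ≈ 1130 W/m²

By Malus's law, I₁ = I₀ cos²(29° − 0°) = I₀ cos²(29°) = 0.765 I₀.
I₂ = I₁ cos²(42° − 29°) = 0.765 I₀ · cos²(13°) = 0.7263 I₀.
I₃ = I₂ cos²(72° − 42°) = 0.7263 I₀ · cos²(30°) = 0.5447 I₀.
So 615 W/m² = 0.5447 I₀, giving I₀ = 615/0.5447 = 1129 W/m².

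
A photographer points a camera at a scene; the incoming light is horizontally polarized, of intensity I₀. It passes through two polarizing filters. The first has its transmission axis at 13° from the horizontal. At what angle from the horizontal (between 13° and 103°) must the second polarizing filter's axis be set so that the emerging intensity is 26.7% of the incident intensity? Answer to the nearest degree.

By Malus's law, I₁ = I₀ cos²(13° − 0°) = I₀ cos²(13°) = 0.9494 I₀.
Need I₂/I₀ = 0.267, so cos²(θ − 13°) = 0.267 / 0.9494 = 0.2812.
θ − 13° = arccos(√0.2812) = 58.0°, giving θ ≈ 13 + 58.0 = 71.0°.

θ ≈ 71°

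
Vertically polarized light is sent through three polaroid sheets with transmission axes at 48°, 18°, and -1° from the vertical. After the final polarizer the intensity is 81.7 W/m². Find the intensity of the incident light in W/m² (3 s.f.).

I₀ ≈ 272 W/m²

I₁ = I₀ cos²(48° − 0°) = I₀ cos²(48°) = 0.4477 I₀.
I₂ = I₁ cos²(18° − 48°) = 0.4477 I₀ · cos²(30°) = 0.3358 I₀.
I₃ = I₂ cos²(-1° − 18°) = 0.3358 I₀ · cos²(19°) = 0.3002 I₀.
So 81.7 W/m² = 0.3002 I₀, giving I₀ = 81.7/0.3002 = 272.1 W/m².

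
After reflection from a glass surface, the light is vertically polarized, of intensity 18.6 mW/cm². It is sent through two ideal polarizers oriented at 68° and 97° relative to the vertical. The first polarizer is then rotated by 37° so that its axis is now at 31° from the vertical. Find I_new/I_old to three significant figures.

I_new/I_old ≈ 1.13

Before rotation:
By Malus's law, I₁ = I₀ cos²(68° − 0°) = I₀ cos²(68°) = 0.1403 I₀.
I₂ = I₁ cos²(97° − 68°) = 0.1403 I₀ · cos²(29°) = 0.1073 I₀.
After rotation:
I₁ = I₀ cos²(31° − 0°) = I₀ cos²(31°) = 0.7347 I₀.
I₂ = I₁ cos²(97° − 31°) = 0.7347 I₀ · cos²(66°) = 0.1216 I₀.
Ratio = 0.1216 / 0.1073 = 1.132.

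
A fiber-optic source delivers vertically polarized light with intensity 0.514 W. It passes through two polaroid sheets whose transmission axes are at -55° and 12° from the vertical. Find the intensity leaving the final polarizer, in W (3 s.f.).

I ≈ 0.0258 W

I₁ = 0.514 W · cos²(55°) = 0.1691 W.
I₂ = I₁ · cos²(67°) = 0.1691 · 0.1527 = 0.02582 W.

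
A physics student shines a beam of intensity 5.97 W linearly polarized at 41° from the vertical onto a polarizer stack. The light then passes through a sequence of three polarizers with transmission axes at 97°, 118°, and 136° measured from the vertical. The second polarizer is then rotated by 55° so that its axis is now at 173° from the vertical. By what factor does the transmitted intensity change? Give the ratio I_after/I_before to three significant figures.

I_new/I_old ≈ 0.0474

Before rotation:
I₁ = I₀ cos²(97° − 41°) = I₀ cos²(56°) = 0.3127 I₀.
I₂ = I₁ cos²(118° − 97°) = 0.3127 I₀ · cos²(21°) = 0.2725 I₀.
I₃ = I₂ cos²(136° − 118°) = 0.2725 I₀ · cos²(18°) = 0.2465 I₀.
After rotation:
I₁ = I₀ cos²(97° − 41°) = I₀ cos²(56°) = 0.3127 I₀.
I₂ = I₁ cos²(173° − 97°) = 0.3127 I₀ · cos²(76°) = 0.0183 I₀.
I₃ = I₂ cos²(136° − 173°) = 0.0183 I₀ · cos²(37°) = 0.01167 I₀.
Ratio = 0.01167 / 0.2465 = 0.04735.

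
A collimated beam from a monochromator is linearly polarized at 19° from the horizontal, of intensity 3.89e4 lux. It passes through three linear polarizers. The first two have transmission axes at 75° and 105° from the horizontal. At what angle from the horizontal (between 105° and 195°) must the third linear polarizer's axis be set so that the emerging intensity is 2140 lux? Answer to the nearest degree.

θ ≈ 166°

By Malus's law, I₁ = I₀ cos²(75° − 19°) = I₀ cos²(56°) = 0.3127 I₀.
I₂ = I₁ cos²(105° − 75°) = 0.3127 I₀ · cos²(30°) = 0.2345 I₀.
Target fraction: 2140 / 3.89e4 lux = 0.05501 of I₀.
Need I₃/I₀ = 0.05501, so cos²(θ − 105°) = 0.05501 / 0.2345 = 0.2346.
θ − 105° = arccos(√0.2346) = 61.0°, giving θ ≈ 105 + 61.0 = 166.0°.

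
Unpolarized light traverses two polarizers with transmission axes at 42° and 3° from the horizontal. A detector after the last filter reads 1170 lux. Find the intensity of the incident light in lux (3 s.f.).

I₀ ≈ 3870 lux

Unpolarized light through the first polarizer → I₁ = ½ I₀, now polarized at 42°.
I₂ = I₁ cos²(3° − 42°) = 0.5 I₀ · cos²(39°) = 0.302 I₀.
So 1170 lux = 0.302 I₀, giving I₀ = 1170/0.302 = 3874 lux.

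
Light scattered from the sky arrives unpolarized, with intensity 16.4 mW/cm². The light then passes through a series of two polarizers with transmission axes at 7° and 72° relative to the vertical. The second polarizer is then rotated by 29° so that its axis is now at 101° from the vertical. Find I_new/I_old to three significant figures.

Before rotation:
Unpolarized light through the first polarizer → I₁ = ½ I₀, now polarized at 7°.
I₂ = I₁ cos²(72° − 7°) = 0.5 I₀ · cos²(65°) = 0.0893 I₀.
After rotation:
Unpolarized light through the first polarizer → I₁ = ½ I₀, now polarized at 7°.
Angle between axes 1 and 2: 86°. I₂ = 0.5 I₀ · cos²(86°) = 0.002433 I₀.
Ratio = 0.002433 / 0.0893 = 0.02724.

I_new/I_old ≈ 0.0272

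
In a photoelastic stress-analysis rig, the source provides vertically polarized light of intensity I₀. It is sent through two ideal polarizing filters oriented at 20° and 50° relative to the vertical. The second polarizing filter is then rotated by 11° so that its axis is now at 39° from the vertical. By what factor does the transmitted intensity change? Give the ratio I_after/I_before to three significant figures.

I_new/I_old ≈ 1.19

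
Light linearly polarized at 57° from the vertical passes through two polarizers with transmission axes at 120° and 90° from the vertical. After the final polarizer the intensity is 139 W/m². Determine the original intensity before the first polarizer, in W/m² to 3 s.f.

I₀ ≈ 899 W/m²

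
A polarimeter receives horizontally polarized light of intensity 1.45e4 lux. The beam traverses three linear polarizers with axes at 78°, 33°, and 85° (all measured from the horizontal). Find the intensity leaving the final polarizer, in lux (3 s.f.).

I₁ = 1.45e4 lux · cos²(78°) = 626.8 lux.
I₂ = I₁ · cos²(45°) = 626.8 · 0.5 = 313.4 lux.
I₃ = I₂ · cos²(52°) = 313.4 · 0.379 = 118.8 lux.

I ≈ 119 lux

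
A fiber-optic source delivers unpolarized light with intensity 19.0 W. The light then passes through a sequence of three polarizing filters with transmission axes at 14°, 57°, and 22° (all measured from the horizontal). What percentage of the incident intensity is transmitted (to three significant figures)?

≈ 17.9%

Unpolarized light through the first polarizer → I₁ = 19.0 W/2 = 9.5 W, polarized at 14°.
I₂ = I₁ · cos²(43°) = 9.5 · 0.5349 = 5.081 W.
I₃ = I₂ · cos²(35°) = 5.081 · 0.671 = 3.41 W.
That is 17.95% of the incident intensity.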